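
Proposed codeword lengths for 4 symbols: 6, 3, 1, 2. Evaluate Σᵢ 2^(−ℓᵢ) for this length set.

0.890625

With common denominator 2^6 = 64: Σ 2^(−ℓᵢ) = 1/64 + 8/64 + 32/64 + 16/64 = 57/64 = 0.890625.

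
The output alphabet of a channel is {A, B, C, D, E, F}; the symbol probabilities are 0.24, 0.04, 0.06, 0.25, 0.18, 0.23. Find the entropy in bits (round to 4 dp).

2.3564 bits

H = −Σ pᵢ log₂ pᵢ.
−0.24·log₂(0.24) = 0.4941
−0.04·log₂(0.04) = 0.1858
−0.06·log₂(0.06) = 0.2435
−0.25·log₂(0.25) = 0.5000
−0.18·log₂(0.18) = 0.4453
−0.23·log₂(0.23) = 0.4877
Sum ≈ 2.3564 → 2.3564 bits.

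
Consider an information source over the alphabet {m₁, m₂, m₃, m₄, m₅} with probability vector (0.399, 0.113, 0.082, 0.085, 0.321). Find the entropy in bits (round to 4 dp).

2.0087 bits

H = −Σ pᵢ log₂ pᵢ.
−0.399·log₂(0.399) = 0.5289
−0.113·log₂(0.113) = 0.3555
−0.082·log₂(0.082) = 0.2959
−0.085·log₂(0.085) = 0.3023
−0.321·log₂(0.321) = 0.5262
Sum ≈ 2.0087 → 2.0087 bits.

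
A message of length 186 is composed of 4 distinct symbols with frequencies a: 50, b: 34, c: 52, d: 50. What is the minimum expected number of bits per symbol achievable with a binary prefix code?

2 bits/symbol

Probabilities are the counts divided by 186.
Repeatedly combine the two least-probable nodes; the expected code length is the sum of the merged weights.
merge 17/93 + 25/93 → 14/31
merge 25/93 + 26/93 → 17/31
merge 14/31 + 17/31 → 1
L = 14/31 + 17/31 + 1 = 2 bits/symbol.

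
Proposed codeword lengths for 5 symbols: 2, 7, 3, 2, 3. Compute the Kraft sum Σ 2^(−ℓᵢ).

With common denominator 2^7 = 128: Σ 2^(−ℓᵢ) = 32/128 + 1/128 + 16/128 + 32/128 + 16/128 = 97/128 = 0.7578125.

0.7578125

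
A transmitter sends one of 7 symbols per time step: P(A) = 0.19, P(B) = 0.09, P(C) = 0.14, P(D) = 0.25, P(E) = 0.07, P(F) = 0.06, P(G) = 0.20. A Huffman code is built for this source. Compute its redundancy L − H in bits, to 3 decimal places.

Entropy H = −Σ p log₂ p ≈ 2.6415 bits.
Huffman merges: 3/50+7/100→13/100; 9/100+13/100→11/50; 7/50+19/100→33/100; 1/5+11/50→21/50; 1/4+33/100→29/50; 21/50+29/50→1. L = 67/25 ≈ 2.6800.
L − H = 2.6800 − 2.6415 = 0.039 bits.

0.039 bits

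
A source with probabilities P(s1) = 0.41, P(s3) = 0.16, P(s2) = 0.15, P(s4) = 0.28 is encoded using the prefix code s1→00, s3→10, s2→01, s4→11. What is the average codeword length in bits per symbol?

L̄ = Σ pᵢ·ℓᵢ = 0.41·2 + 0.16·2 + 0.15·2 + 0.28·2 = 2 bits/symbol.

2 bits/symbol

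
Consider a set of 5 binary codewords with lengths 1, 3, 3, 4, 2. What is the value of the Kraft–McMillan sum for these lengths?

With common denominator 2^4 = 16: Σ 2^(−ℓᵢ) = 8/16 + 2/16 + 2/16 + 1/16 + 4/16 = 17/16 = 1.0625.

1.0625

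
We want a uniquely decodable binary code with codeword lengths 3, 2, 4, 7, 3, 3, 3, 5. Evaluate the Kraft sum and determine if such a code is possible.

With common denominator 2^7 = 128: Σ 2^(−ℓᵢ) = 16/128 + 32/128 + 8/128 + 1/128 + 16/128 + 16/128 + 16/128 + 4/128 = 109/128 = 0.8515625.
Kraft's inequality requires Σ ≤ 1; here Σ = 0.8515625 ≤ 1, so such a prefix code exists.

0.8515625; yes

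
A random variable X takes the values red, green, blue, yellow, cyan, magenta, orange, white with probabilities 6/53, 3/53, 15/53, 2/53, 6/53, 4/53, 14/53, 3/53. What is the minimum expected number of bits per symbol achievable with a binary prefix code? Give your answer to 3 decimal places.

2.679 bits/symbol

Repeatedly combine the two least-probable nodes; the expected code length is the sum of the merged weights.
merge 2/53 + 3/53 → 5/53
merge 3/53 + 4/53 → 7/53
merge 5/53 + 6/53 → 11/53
merge 6/53 + 7/53 → 13/53
merge 11/53 + 13/53 → 24/53
merge 14/53 + 15/53 → 29/53
merge 24/53 + 29/53 → 1
L = 5/53 + 7/53 + 11/53 + 13/53 + 24/53 + 29/53 + 1 = 142/53 ≈ 2.679 bits/symbol.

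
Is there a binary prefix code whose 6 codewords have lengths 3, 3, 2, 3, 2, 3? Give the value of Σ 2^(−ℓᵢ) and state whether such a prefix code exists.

1; yes

With common denominator 2^3 = 8: Σ 2^(−ℓᵢ) = 1/8 + 1/8 + 2/8 + 1/8 + 2/8 + 1/8 = 8/8 = 1.
Kraft's inequality requires Σ ≤ 1; here Σ = 1 ≤ 1, so such a prefix code exists.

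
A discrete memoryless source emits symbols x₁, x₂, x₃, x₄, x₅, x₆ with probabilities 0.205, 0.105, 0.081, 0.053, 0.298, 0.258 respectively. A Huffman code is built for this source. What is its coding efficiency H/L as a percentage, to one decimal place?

99.2%

Entropy H = −Σ p log₂ p ≈ 2.3532 bits.
Huffman merges: 53/1000+81/1000→67/500; 21/200+67/500→239/1000; 41/200+239/1000→111/250; 129/500+149/500→139/250; 111/250+139/250→1. L = 2373/1000 ≈ 2.3730.
Efficiency = H/L = 2.3532/2.3730 = 99.2%.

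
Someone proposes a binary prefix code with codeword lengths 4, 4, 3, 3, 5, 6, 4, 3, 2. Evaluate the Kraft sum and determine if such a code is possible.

0.859375; yes

With common denominator 2^6 = 64: Σ 2^(−ℓᵢ) = 4/64 + 4/64 + 8/64 + 8/64 + 2/64 + 1/64 + 4/64 + 8/64 + 16/64 = 55/64 = 0.859375.
Kraft's inequality requires Σ ≤ 1; here Σ = 0.859375 ≤ 1, so such a prefix code exists.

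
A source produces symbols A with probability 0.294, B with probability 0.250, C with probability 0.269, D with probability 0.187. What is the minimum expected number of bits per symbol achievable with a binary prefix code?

Repeatedly combine the two least-probable nodes; the expected code length is the sum of the merged weights.
merge 187/1000 + 1/4 → 437/1000
merge 269/1000 + 147/500 → 563/1000
merge 437/1000 + 563/1000 → 1
L = 437/1000 + 563/1000 + 1 = 2 bits/symbol.

2 bits/symbol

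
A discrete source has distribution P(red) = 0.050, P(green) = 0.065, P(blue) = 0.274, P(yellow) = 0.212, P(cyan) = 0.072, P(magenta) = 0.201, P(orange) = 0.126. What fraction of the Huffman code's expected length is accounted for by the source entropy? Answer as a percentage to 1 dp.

Entropy H = −Σ p log₂ p ≈ 2.5737 bits.
Huffman merges: 1/20+13/200→23/200; 9/125+23/200→187/1000; 63/500+187/1000→313/1000; 201/1000+53/250→413/1000; 137/500+313/1000→587/1000; 413/1000+587/1000→1. L = 523/200 ≈ 2.6150.
Efficiency = H/L = 2.5737/2.6150 = 98.4%.

98.4%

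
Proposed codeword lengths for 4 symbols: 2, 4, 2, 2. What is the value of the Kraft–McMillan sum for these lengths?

0.8125

With common denominator 2^4 = 16: Σ 2^(−ℓᵢ) = 4/16 + 1/16 + 4/16 + 4/16 = 13/16 = 0.8125.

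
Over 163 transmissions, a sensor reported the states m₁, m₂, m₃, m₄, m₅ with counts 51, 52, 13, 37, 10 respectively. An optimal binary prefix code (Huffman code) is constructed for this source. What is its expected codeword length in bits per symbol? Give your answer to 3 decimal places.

2.141 bits/symbol

Probabilities are the counts divided by 163.
Repeatedly combine the two least-probable nodes; the expected code length is the sum of the merged weights.
merge 10/163 + 13/163 → 23/163
merge 23/163 + 37/163 → 60/163
merge 51/163 + 52/163 → 103/163
merge 60/163 + 103/163 → 1
L = 23/163 + 60/163 + 103/163 + 1 = 349/163 ≈ 2.141 bits/symbol.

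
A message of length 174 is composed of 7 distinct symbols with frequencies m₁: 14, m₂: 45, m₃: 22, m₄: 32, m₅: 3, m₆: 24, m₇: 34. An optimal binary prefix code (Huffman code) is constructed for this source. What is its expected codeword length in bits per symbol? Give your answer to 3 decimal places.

2.644 bits/symbol

Probabilities are the counts divided by 174.
Repeatedly combine the two least-probable nodes; the expected code length is the sum of the merged weights.
merge 1/58 + 7/87 → 17/174
merge 17/174 + 11/87 → 13/58
merge 4/29 + 16/87 → 28/87
merge 17/87 + 13/58 → 73/174
merge 15/58 + 28/87 → 101/174
merge 73/174 + 101/174 → 1
L = 17/174 + 13/58 + 28/87 + 73/174 + 101/174 + 1 = 230/87 ≈ 2.644 bits/symbol.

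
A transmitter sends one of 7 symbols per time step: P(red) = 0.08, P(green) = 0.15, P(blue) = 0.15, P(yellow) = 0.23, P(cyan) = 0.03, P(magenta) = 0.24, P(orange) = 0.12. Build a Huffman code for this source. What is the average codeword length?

2.64 bits/symbol

Repeatedly combine the two least-probable nodes; the expected code length is the sum of the merged weights.
merge 3/100 + 2/25 → 11/100
merge 11/100 + 3/25 → 23/100
merge 3/20 + 3/20 → 3/10
merge 23/100 + 23/100 → 23/50
merge 6/25 + 3/10 → 27/50
merge 23/50 + 27/50 → 1
L = 11/100 + 23/100 + 3/10 + 23/50 + 27/50 + 1 = 66/25 = 2.64 bits/symbol.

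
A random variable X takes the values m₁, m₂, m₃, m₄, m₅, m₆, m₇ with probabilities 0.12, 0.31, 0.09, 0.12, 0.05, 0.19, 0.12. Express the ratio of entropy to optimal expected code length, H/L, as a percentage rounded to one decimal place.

98.8%

Entropy H = −Σ p log₂ p ≈ 2.6090 bits.
Huffman merges: 1/20+9/100→7/50; 3/25+3/25→6/25; 3/25+7/50→13/50; 19/100+6/25→43/100; 13/50+31/100→57/100; 43/100+57/100→1. L = 66/25 ≈ 2.6400.
Efficiency = H/L = 2.6090/2.6400 = 98.8%.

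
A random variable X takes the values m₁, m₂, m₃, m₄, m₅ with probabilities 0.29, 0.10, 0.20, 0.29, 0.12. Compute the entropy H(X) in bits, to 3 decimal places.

2.199 bits

H = −Σ pᵢ log₂ pᵢ.
−0.29·log₂(0.29) = 0.5179
−0.10·log₂(0.10) = 0.3322
−0.20·log₂(0.20) = 0.4644
−0.29·log₂(0.29) = 0.5179
−0.12·log₂(0.12) = 0.3671
Sum ≈ 2.1995 → 2.199 bits.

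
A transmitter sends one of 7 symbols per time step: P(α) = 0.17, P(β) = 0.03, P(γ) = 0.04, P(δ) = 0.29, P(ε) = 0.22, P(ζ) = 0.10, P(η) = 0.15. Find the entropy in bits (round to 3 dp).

2.513 bits

H = −Σ pᵢ log₂ pᵢ.
−0.17·log₂(0.17) = 0.4346
−0.03·log₂(0.03) = 0.1518
−0.04·log₂(0.04) = 0.1858
−0.29·log₂(0.29) = 0.5179
−0.22·log₂(0.22) = 0.4806
−0.10·log₂(0.10) = 0.3322
−0.15·log₂(0.15) = 0.4105
Sum ≈ 2.5133 → 2.513 bits.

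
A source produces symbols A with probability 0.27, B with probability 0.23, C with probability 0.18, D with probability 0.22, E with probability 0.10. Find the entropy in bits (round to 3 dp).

H = −Σ pᵢ log₂ pᵢ.
−0.27·log₂(0.27) = 0.5100
−0.23·log₂(0.23) = 0.4877
−0.18·log₂(0.18) = 0.4453
−0.22·log₂(0.22) = 0.4806
−0.10·log₂(0.10) = 0.3322
Sum ≈ 2.2558 → 2.256 bits.

2.256 bits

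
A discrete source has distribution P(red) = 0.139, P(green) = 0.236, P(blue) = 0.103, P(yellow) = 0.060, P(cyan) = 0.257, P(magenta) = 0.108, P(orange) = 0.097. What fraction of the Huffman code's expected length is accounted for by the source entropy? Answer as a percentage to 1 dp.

Entropy H = −Σ p log₂ p ≈ 2.6457 bits.
Huffman merges: 3/50+97/1000→157/1000; 103/1000+27/250→211/1000; 139/1000+157/1000→37/125; 211/1000+59/250→447/1000; 257/1000+37/125→553/1000; 447/1000+553/1000→1. L = 333/125 ≈ 2.6640.
Efficiency = H/L = 2.6457/2.6640 = 99.3%.

99.3%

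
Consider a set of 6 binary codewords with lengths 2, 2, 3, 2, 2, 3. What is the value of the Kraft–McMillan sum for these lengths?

1.25

With common denominator 2^3 = 8: Σ 2^(−ℓᵢ) = 2/8 + 2/8 + 1/8 + 2/8 + 2/8 + 1/8 = 10/8 = 1.25.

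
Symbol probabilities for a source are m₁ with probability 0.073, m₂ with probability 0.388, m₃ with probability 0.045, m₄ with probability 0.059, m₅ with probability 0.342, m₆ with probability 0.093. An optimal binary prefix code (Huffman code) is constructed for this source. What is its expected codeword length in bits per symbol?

Repeatedly combine the two least-probable nodes; the expected code length is the sum of the merged weights.
merge 9/200 + 59/1000 → 13/125
merge 73/1000 + 93/1000 → 83/500
merge 13/125 + 83/500 → 27/100
merge 27/100 + 171/500 → 153/250
merge 97/250 + 153/250 → 1
L = 13/125 + 83/500 + 27/100 + 153/250 + 1 = 269/125 = 2.152 bits/symbol.

2.152 bits/symbol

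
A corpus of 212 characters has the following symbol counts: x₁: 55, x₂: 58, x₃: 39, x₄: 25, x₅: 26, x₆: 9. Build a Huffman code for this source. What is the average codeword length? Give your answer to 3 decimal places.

2.443 bits/symbol

Probabilities are the counts divided by 212.
Repeatedly combine the two least-probable nodes; the expected code length is the sum of the merged weights.
merge 9/212 + 25/212 → 17/106
merge 13/106 + 17/106 → 15/53
merge 39/212 + 55/212 → 47/106
merge 29/106 + 15/53 → 59/106
merge 47/106 + 59/106 → 1
L = 17/106 + 15/53 + 47/106 + 59/106 + 1 = 259/106 ≈ 2.443 bits/symbol.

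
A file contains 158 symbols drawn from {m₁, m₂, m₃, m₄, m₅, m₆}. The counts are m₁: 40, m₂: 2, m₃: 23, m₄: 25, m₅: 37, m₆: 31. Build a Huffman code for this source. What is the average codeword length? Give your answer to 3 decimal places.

2.475 bits/symbol

Probabilities are the counts divided by 158.
Repeatedly combine the two least-probable nodes; the expected code length is the sum of the merged weights.
merge 1/79 + 23/158 → 25/158
merge 25/158 + 25/158 → 25/79
merge 31/158 + 37/158 → 34/79
merge 20/79 + 25/79 → 45/79
merge 34/79 + 45/79 → 1
L = 25/158 + 25/79 + 34/79 + 45/79 + 1 = 391/158 ≈ 2.475 bits/symbol.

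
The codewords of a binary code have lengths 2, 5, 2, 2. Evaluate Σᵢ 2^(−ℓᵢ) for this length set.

With common denominator 2^5 = 32: Σ 2^(−ℓᵢ) = 8/32 + 1/32 + 8/32 + 8/32 = 25/32 = 0.78125.

0.78125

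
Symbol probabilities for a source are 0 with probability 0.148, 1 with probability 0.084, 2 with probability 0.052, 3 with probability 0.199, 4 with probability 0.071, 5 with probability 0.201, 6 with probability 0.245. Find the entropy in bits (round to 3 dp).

H = −Σ pᵢ log₂ pᵢ.
−0.148·log₂(0.148) = 0.4079
−0.084·log₂(0.084) = 0.3002
−0.052·log₂(0.052) = 0.2218
−0.199·log₂(0.199) = 0.4635
−0.071·log₂(0.071) = 0.2709
−0.201·log₂(0.201) = 0.4653
−0.245·log₂(0.245) = 0.4971
Sum ≈ 2.6267 → 2.627 bits.

2.627 bits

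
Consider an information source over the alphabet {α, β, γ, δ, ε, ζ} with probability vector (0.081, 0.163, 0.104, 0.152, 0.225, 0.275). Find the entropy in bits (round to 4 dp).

2.4694 bits

H = −Σ pᵢ log₂ pᵢ.
−0.081·log₂(0.081) = 0.2937
−0.163·log₂(0.163) = 0.4266
−0.104·log₂(0.104) = 0.3396
−0.152·log₂(0.152) = 0.4131
−0.225·log₂(0.225) = 0.4842
−0.275·log₂(0.275) = 0.5122
Sum ≈ 2.4694 → 2.4694 bits.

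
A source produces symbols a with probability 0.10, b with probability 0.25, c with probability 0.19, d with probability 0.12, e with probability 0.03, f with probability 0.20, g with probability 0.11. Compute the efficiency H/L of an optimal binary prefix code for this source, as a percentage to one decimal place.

97.8%

Entropy H = −Σ p log₂ p ≈ 2.6209 bits.
Huffman merges: 3/100+1/10→13/100; 11/100+3/25→23/100; 13/100+19/100→8/25; 1/5+23/100→43/100; 1/4+8/25→57/100; 43/100+57/100→1. L = 67/25 ≈ 2.6800.
Efficiency = H/L = 2.6209/2.6800 = 97.8%.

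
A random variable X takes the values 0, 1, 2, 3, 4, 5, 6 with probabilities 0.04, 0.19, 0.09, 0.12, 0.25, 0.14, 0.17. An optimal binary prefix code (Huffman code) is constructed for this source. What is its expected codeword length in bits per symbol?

2.69 bits/symbol

Repeatedly combine the two least-probable nodes; the expected code length is the sum of the merged weights.
merge 1/25 + 9/100 → 13/100
merge 3/25 + 13/100 → 1/4
merge 7/50 + 17/100 → 31/100
merge 19/100 + 1/4 → 11/25
merge 1/4 + 31/100 → 14/25
merge 11/25 + 14/25 → 1
L = 13/100 + 1/4 + 31/100 + 11/25 + 14/25 + 1 = 269/100 = 2.69 bits/symbol.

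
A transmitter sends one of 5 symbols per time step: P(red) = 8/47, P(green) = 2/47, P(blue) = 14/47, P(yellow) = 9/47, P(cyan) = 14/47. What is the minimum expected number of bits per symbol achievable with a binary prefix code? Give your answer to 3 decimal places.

Repeatedly combine the two least-probable nodes; the expected code length is the sum of the merged weights.
merge 2/47 + 8/47 → 10/47
merge 9/47 + 10/47 → 19/47
merge 14/47 + 14/47 → 28/47
merge 19/47 + 28/47 → 1
L = 10/47 + 19/47 + 28/47 + 1 = 104/47 ≈ 2.213 bits/symbol.

2.213 bits/symbol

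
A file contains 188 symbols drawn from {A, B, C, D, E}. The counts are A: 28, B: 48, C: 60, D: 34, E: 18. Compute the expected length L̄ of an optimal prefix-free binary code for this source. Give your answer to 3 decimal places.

Probabilities are the counts divided by 188.
Repeatedly combine the two least-probable nodes; the expected code length is the sum of the merged weights.
merge 9/94 + 7/47 → 23/94
merge 17/94 + 23/94 → 20/47
merge 12/47 + 15/47 → 27/47
merge 20/47 + 27/47 → 1
L = 23/94 + 20/47 + 27/47 + 1 = 211/94 ≈ 2.245 bits/symbol.

2.245 bits/symbol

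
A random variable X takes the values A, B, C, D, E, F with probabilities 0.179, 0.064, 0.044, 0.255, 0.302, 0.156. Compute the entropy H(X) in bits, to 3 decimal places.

2.339 bits

H = −Σ pᵢ log₂ pᵢ.
−0.179·log₂(0.179) = 0.4443
−0.064·log₂(0.064) = 0.2538
−0.044·log₂(0.044) = 0.1983
−0.255·log₂(0.255) = 0.5027
−0.302·log₂(0.302) = 0.5217
−0.156·log₂(0.156) = 0.4181
Sum ≈ 2.3389 → 2.339 bits.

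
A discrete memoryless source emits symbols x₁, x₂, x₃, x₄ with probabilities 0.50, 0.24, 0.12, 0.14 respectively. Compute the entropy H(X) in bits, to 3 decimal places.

H = −Σ pᵢ log₂ pᵢ.
−0.50·log₂(0.50) = 0.5000
−0.24·log₂(0.24) = 0.4941
−0.12·log₂(0.12) = 0.3671
−0.14·log₂(0.14) = 0.3971
Sum ≈ 1.7583 → 1.758 bits.

1.758 bits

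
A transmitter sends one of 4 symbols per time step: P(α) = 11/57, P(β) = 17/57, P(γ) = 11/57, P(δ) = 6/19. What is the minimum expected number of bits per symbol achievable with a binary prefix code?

2 bits/symbol

Repeatedly combine the two least-probable nodes; the expected code length is the sum of the merged weights.
merge 11/57 + 11/57 → 22/57
merge 17/57 + 6/19 → 35/57
merge 22/57 + 35/57 → 1
L = 22/57 + 35/57 + 1 = 2 bits/symbol.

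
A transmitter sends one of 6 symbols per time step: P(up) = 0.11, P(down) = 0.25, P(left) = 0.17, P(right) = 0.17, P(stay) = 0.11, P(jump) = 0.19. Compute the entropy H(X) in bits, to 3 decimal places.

H = −Σ pᵢ log₂ pᵢ.
−0.11·log₂(0.11) = 0.3503
−0.25·log₂(0.25) = 0.5000
−0.17·log₂(0.17) = 0.4346
−0.17·log₂(0.17) = 0.4346
−0.11·log₂(0.11) = 0.3503
−0.19·log₂(0.19) = 0.4552
Sum ≈ 2.5250 → 2.525 bits.

2.525 bits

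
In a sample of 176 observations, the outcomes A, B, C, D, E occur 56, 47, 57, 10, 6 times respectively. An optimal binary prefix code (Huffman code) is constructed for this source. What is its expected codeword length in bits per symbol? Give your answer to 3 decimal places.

Probabilities are the counts divided by 176.
Repeatedly combine the two least-probable nodes; the expected code length is the sum of the merged weights.
merge 3/88 + 5/88 → 1/11
merge 1/11 + 47/176 → 63/176
merge 7/22 + 57/176 → 113/176
merge 63/176 + 113/176 → 1
L = 1/11 + 63/176 + 113/176 + 1 = 23/11 ≈ 2.091 bits/symbol.

2.091 bits/symbol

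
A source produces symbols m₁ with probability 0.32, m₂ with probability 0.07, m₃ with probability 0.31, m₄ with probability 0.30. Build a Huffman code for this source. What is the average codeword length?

2 bits/symbol

Repeatedly combine the two least-probable nodes; the expected code length is the sum of the merged weights.
merge 7/100 + 3/10 → 37/100
merge 31/100 + 8/25 → 63/100
merge 37/100 + 63/100 → 1
L = 37/100 + 63/100 + 1 = 2 bits/symbol.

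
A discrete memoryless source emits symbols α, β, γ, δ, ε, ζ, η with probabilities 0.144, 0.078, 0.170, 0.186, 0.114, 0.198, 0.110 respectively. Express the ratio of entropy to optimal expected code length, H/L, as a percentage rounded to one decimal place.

Entropy H = −Σ p log₂ p ≈ 2.7457 bits.
Huffman merges: 39/500+11/100→47/250; 57/500+18/125→129/500; 17/100+93/500→89/250; 47/250+99/500→193/500; 129/500+89/250→307/500; 193/500+307/500→1. L = 1401/500 ≈ 2.8020.
Efficiency = H/L = 2.7457/2.8020 = 98.0%.

98.0%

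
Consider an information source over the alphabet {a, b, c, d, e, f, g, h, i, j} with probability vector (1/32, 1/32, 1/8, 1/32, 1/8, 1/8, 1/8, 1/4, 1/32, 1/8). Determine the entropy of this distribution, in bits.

Each probability is a power of 1/2, so log₂(1/p) is an integer.
H = Σ p·log₂(1/p) = 1/32·5 + 1/32·5 + 1/8·3 + 1/32·5 + 1/8·3 + 1/8·3 + 1/8·3 + 1/4·2 + 1/32·5 + 1/8·3 = 3 bits.

3 bits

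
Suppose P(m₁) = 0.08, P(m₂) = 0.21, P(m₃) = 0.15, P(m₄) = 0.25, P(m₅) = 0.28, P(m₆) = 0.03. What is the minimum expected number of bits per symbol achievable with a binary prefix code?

2.37 bits/symbol

Repeatedly combine the two least-probable nodes; the expected code length is the sum of the merged weights.
merge 3/100 + 2/25 → 11/100
merge 11/100 + 3/20 → 13/50
merge 21/100 + 1/4 → 23/50
merge 13/50 + 7/25 → 27/50
merge 23/50 + 27/50 → 1
L = 11/100 + 13/50 + 23/50 + 27/50 + 1 = 237/100 = 2.37 bits/symbol.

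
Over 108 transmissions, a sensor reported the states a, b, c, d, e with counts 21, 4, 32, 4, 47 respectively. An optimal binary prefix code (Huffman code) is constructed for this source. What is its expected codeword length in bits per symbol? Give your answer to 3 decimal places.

Probabilities are the counts divided by 108.
Repeatedly combine the two least-probable nodes; the expected code length is the sum of the merged weights.
merge 1/27 + 1/27 → 2/27
merge 2/27 + 7/36 → 29/108
merge 29/108 + 8/27 → 61/108
merge 47/108 + 61/108 → 1
L = 2/27 + 29/108 + 61/108 + 1 = 103/54 ≈ 1.907 bits/symbol.

1.907 bits/symbol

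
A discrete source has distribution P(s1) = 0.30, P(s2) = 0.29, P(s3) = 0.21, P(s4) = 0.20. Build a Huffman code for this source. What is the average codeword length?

2 bits/symbol

Repeatedly combine the two least-probable nodes; the expected code length is the sum of the merged weights.
merge 1/5 + 21/100 → 41/100
merge 29/100 + 3/10 → 59/100
merge 41/100 + 59/100 → 1
L = 41/100 + 59/100 + 1 = 2 bits/symbol.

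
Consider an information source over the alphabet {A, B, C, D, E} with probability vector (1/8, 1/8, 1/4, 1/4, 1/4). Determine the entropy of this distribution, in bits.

Each probability is a power of 1/2, so log₂(1/p) is an integer.
H = Σ p·log₂(1/p) = 1/8·3 + 1/8·3 + 1/4·2 + 1/4·2 + 1/4·2 = 2.25 bits.

2.25 bits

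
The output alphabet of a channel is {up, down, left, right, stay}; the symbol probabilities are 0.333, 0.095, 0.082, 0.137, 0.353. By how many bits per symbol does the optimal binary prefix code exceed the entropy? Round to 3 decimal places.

0.068 bits

Entropy H = −Σ p log₂ p ≈ 2.0699 bits.
Huffman merges: 41/500+19/200→177/1000; 137/1000+177/1000→157/500; 157/500+333/1000→647/1000; 353/1000+647/1000→1. L = 1069/500 ≈ 2.1380.
L − H = 2.1380 − 2.0699 = 0.068 bits.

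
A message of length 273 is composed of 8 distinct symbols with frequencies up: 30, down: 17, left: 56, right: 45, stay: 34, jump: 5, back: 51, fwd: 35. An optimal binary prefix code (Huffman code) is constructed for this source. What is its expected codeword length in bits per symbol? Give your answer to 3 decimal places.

Probabilities are the counts divided by 273.
Repeatedly combine the two least-probable nodes; the expected code length is the sum of the merged weights.
merge 5/273 + 17/273 → 22/273
merge 22/273 + 10/91 → 4/21
merge 34/273 + 5/39 → 23/91
merge 15/91 + 17/91 → 32/91
merge 4/21 + 8/39 → 36/91
merge 23/91 + 32/91 → 55/91
merge 36/91 + 55/91 → 1
L = 22/273 + 4/21 + 23/91 + 32/91 + 36/91 + 55/91 + 1 = 785/273 ≈ 2.875 bits/symbol.

2.875 bits/symbol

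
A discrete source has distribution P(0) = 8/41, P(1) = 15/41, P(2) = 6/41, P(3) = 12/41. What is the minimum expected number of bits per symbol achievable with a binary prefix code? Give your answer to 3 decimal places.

Repeatedly combine the two least-probable nodes; the expected code length is the sum of the merged weights.
merge 6/41 + 8/41 → 14/41
merge 12/41 + 14/41 → 26/41
merge 15/41 + 26/41 → 1
L = 14/41 + 26/41 + 1 = 81/41 ≈ 1.976 bits/symbol.

1.976 bits/symbol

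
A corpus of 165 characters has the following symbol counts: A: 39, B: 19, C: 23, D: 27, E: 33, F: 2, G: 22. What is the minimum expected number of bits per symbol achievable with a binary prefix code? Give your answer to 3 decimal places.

Probabilities are the counts divided by 165.
Repeatedly combine the two least-probable nodes; the expected code length is the sum of the merged weights.
merge 2/165 + 19/165 → 7/55
merge 7/55 + 2/15 → 43/165
merge 23/165 + 9/55 → 10/33
merge 1/5 + 13/55 → 24/55
merge 43/165 + 10/33 → 31/55
merge 24/55 + 31/55 → 1
L = 7/55 + 43/165 + 10/33 + 24/55 + 31/55 + 1 = 148/55 ≈ 2.691 bits/symbol.

2.691 bits/symbol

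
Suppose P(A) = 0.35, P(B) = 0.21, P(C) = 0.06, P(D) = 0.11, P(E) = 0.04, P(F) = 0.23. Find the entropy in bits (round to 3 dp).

2.270 bits

H = −Σ pᵢ log₂ pᵢ.
−0.35·log₂(0.35) = 0.5301
−0.21·log₂(0.21) = 0.4728
−0.06·log₂(0.06) = 0.2435
−0.11·log₂(0.11) = 0.3503
−0.04·log₂(0.04) = 0.1858
−0.23·log₂(0.23) = 0.4877
Sum ≈ 2.2702 → 2.270 bits.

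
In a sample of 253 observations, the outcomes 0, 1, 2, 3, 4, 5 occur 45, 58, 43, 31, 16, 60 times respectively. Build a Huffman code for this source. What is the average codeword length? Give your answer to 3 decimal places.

Probabilities are the counts divided by 253.
Repeatedly combine the two least-probable nodes; the expected code length is the sum of the merged weights.
merge 16/253 + 31/253 → 47/253
merge 43/253 + 45/253 → 8/23
merge 47/253 + 58/253 → 105/253
merge 60/253 + 8/23 → 148/253
merge 105/253 + 148/253 → 1
L = 47/253 + 8/23 + 105/253 + 148/253 + 1 = 641/253 ≈ 2.534 bits/symbol.

2.534 bits/symbol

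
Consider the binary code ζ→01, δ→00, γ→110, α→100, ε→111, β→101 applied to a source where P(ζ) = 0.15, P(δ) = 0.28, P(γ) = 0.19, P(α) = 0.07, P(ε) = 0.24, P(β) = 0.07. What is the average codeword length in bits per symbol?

L̄ = Σ pᵢ·ℓᵢ = 0.15·2 + 0.28·2 + 0.19·3 + 0.07·3 + 0.24·3 + 0.07·3 = 2.57 bits/symbol.

2.57 bits/symbol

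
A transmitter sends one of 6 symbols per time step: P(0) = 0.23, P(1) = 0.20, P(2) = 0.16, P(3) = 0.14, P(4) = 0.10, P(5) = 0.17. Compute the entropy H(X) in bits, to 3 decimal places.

2.539 bits

H = −Σ pᵢ log₂ pᵢ.
−0.23·log₂(0.23) = 0.4877
−0.20·log₂(0.20) = 0.4644
−0.16·log₂(0.16) = 0.4230
−0.14·log₂(0.14) = 0.3971
−0.10·log₂(0.10) = 0.3322
−0.17·log₂(0.17) = 0.4346
Sum ≈ 2.5390 → 2.539 bits.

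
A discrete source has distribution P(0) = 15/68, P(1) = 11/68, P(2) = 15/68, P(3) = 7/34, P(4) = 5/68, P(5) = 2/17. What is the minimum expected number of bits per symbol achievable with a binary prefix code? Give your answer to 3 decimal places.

2.544 bits/symbol

Repeatedly combine the two least-probable nodes; the expected code length is the sum of the merged weights.
merge 5/68 + 2/17 → 13/68
merge 11/68 + 13/68 → 6/17
merge 7/34 + 15/68 → 29/68
merge 15/68 + 6/17 → 39/68
merge 29/68 + 39/68 → 1
L = 13/68 + 6/17 + 29/68 + 39/68 + 1 = 173/68 ≈ 2.544 bits/symbol.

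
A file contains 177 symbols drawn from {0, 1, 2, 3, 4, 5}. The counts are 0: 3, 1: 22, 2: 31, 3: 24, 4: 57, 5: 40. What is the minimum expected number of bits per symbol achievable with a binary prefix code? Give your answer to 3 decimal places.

Probabilities are the counts divided by 177.
Repeatedly combine the two least-probable nodes; the expected code length is the sum of the merged weights.
merge 1/59 + 22/177 → 25/177
merge 8/59 + 25/177 → 49/177
merge 31/177 + 40/177 → 71/177
merge 49/177 + 19/59 → 106/177
merge 71/177 + 106/177 → 1
L = 25/177 + 49/177 + 71/177 + 106/177 + 1 = 428/177 ≈ 2.418 bits/symbol.

2.418 bits/symbol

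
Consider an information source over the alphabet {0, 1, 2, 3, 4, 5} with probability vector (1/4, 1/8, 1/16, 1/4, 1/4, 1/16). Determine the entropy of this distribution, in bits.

Each probability is a power of 1/2, so log₂(1/p) is an integer.
H = Σ p·log₂(1/p) = 1/4·2 + 1/8·3 + 1/16·4 + 1/4·2 + 1/4·2 + 1/16·4 = 2.375 bits.

2.375 bits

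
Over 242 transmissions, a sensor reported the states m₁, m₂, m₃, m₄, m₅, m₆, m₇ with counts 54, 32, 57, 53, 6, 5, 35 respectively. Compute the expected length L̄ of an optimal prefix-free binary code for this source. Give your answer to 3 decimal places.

2.545 bits/symbol

Probabilities are the counts divided by 242.
Repeatedly combine the two least-probable nodes; the expected code length is the sum of the merged weights.
merge 5/242 + 3/121 → 1/22
merge 1/22 + 16/121 → 43/242
merge 35/242 + 43/242 → 39/121
merge 53/242 + 27/121 → 107/242
merge 57/242 + 39/121 → 135/242
merge 107/242 + 135/242 → 1
L = 1/22 + 43/242 + 39/121 + 107/242 + 135/242 + 1 = 28/11 ≈ 2.545 bits/symbol.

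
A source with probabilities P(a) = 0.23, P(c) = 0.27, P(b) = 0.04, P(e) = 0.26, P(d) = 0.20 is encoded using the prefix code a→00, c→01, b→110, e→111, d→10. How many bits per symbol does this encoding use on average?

2.3 bits/symbol

L̄ = Σ pᵢ·ℓᵢ = 0.23·2 + 0.27·2 + 0.04·3 + 0.26·3 + 0.20·2 = 2.3 bits/symbol.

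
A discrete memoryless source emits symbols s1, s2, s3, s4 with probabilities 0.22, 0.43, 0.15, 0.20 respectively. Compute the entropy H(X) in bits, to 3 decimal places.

H = −Σ pᵢ log₂ pᵢ.
−0.22·log₂(0.22) = 0.4806
−0.43·log₂(0.43) = 0.5236
−0.15·log₂(0.15) = 0.4105
−0.20·log₂(0.20) = 0.4644
Sum ≈ 1.8791 → 1.879 bits.

1.879 bits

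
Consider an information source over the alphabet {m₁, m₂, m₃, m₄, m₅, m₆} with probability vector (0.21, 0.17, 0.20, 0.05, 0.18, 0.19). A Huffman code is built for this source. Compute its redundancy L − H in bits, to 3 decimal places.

0.102 bits

Entropy H = −Σ p log₂ p ≈ 2.4884 bits.
Huffman merges: 1/20+17/100→11/50; 9/50+19/100→37/100; 1/5+21/100→41/100; 11/50+37/100→59/100; 41/100+59/100→1. L = 259/100 ≈ 2.5900.
L − H = 2.5900 − 2.4884 = 0.102 bits.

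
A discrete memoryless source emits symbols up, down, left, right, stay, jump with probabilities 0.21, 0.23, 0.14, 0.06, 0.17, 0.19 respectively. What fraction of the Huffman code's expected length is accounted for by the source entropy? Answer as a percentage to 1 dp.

Entropy H = −Σ p log₂ p ≈ 2.4909 bits.
Huffman merges: 3/50+7/50→1/5; 17/100+19/100→9/25; 1/5+21/100→41/100; 23/100+9/25→59/100; 41/100+59/100→1. L = 64/25 ≈ 2.5600.
Efficiency = H/L = 2.4909/2.5600 = 97.3%.

97.3%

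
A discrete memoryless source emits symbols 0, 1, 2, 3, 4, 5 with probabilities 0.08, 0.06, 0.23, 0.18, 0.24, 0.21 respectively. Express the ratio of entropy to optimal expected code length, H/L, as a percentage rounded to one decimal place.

Entropy H = −Σ p log₂ p ≈ 2.4350 bits.
Huffman merges: 3/50+2/25→7/50; 7/50+9/50→8/25; 21/100+23/100→11/25; 6/25+8/25→14/25; 11/25+14/25→1. L = 123/50 ≈ 2.4600.
Efficiency = H/L = 2.4350/2.4600 = 99.0%.

99.0%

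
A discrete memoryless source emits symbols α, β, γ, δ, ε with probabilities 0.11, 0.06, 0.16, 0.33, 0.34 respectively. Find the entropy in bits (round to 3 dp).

H = −Σ pᵢ log₂ pᵢ.
−0.11·log₂(0.11) = 0.3503
−0.06·log₂(0.06) = 0.2435
−0.16·log₂(0.16) = 0.4230
−0.33·log₂(0.33) = 0.5278
−0.34·log₂(0.34) = 0.5292
Sum ≈ 2.0738 → 2.074 bits.

2.074 bits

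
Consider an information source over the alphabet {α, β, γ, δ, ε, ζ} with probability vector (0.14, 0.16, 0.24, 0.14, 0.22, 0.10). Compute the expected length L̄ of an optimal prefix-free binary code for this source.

Repeatedly combine the two least-probable nodes; the expected code length is the sum of the merged weights.
merge 1/10 + 7/50 → 6/25
merge 7/50 + 4/25 → 3/10
merge 11/50 + 6/25 → 23/50
merge 6/25 + 3/10 → 27/50
merge 23/50 + 27/50 → 1
L = 6/25 + 3/10 + 23/50 + 27/50 + 1 = 127/50 = 2.54 bits/symbol.

2.54 bits/symbol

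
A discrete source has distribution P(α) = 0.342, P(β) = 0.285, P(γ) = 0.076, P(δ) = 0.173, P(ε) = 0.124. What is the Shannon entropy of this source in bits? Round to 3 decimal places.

2.139 bits

H = −Σ pᵢ log₂ pᵢ.
−0.342·log₂(0.342) = 0.5294
−0.285·log₂(0.285) = 0.5161
−0.076·log₂(0.076) = 0.2826
−0.173·log₂(0.173) = 0.4379
−0.124·log₂(0.124) = 0.3734
Sum ≈ 2.1394 → 2.139 bits.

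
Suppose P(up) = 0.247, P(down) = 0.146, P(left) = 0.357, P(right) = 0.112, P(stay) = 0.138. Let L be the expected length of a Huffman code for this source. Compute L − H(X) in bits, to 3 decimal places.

Entropy H = −Σ p log₂ p ≈ 2.1821 bits.
Huffman merges: 14/125+69/500→1/4; 73/500+247/1000→393/1000; 1/4+357/1000→607/1000; 393/1000+607/1000→1. L = 9/4 ≈ 2.2500.
L − H = 2.2500 − 2.1821 = 0.068 bits.

0.068 bits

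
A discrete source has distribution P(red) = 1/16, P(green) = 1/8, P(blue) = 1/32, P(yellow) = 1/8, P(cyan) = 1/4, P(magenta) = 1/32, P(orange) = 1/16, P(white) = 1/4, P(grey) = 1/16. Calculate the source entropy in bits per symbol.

2.8125 bits

Each probability is a power of 1/2, so log₂(1/p) is an integer.
H = Σ p·log₂(1/p) = 1/16·4 + 1/8·3 + 1/32·5 + 1/8·3 + 1/4·2 + 1/32·5 + 1/16·4 + 1/4·2 + 1/16·4 = 2.8125 bits.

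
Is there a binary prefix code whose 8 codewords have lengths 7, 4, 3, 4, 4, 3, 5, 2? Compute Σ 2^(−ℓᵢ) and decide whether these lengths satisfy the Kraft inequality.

0.7265625; yes

With common denominator 2^7 = 128: Σ 2^(−ℓᵢ) = 1/128 + 8/128 + 16/128 + 8/128 + 8/128 + 16/128 + 4/128 + 32/128 = 93/128 = 0.7265625.
Kraft's inequality requires Σ ≤ 1; here Σ = 0.7265625 ≤ 1, so such a prefix code exists.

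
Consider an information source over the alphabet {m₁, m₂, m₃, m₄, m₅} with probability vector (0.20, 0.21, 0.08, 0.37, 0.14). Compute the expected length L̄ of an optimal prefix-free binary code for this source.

Repeatedly combine the two least-probable nodes; the expected code length is the sum of the merged weights.
merge 2/25 + 7/50 → 11/50
merge 1/5 + 21/100 → 41/100
merge 11/50 + 37/100 → 59/100
merge 41/100 + 59/100 → 1
L = 11/50 + 41/100 + 59/100 + 1 = 111/50 = 2.22 bits/symbol.

2.22 bits/symbol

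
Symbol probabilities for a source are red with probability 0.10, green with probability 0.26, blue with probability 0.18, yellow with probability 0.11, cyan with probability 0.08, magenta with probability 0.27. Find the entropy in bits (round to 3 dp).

H = −Σ pᵢ log₂ pᵢ.
−0.10·log₂(0.10) = 0.3322
−0.26·log₂(0.26) = 0.5053
−0.18·log₂(0.18) = 0.4453
−0.11·log₂(0.11) = 0.3503
−0.08·log₂(0.08) = 0.2915
−0.27·log₂(0.27) = 0.5100
Sum ≈ 2.4346 → 2.435 bits.

2.435 bits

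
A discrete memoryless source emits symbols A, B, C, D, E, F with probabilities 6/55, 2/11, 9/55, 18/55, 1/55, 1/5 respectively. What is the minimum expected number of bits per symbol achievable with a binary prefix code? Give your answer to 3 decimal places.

2.418 bits/symbol

Repeatedly combine the two least-probable nodes; the expected code length is the sum of the merged weights.
merge 1/55 + 6/55 → 7/55
merge 7/55 + 9/55 → 16/55
merge 2/11 + 1/5 → 21/55
merge 16/55 + 18/55 → 34/55
merge 21/55 + 34/55 → 1
L = 7/55 + 16/55 + 21/55 + 34/55 + 1 = 133/55 ≈ 2.418 bits/symbol.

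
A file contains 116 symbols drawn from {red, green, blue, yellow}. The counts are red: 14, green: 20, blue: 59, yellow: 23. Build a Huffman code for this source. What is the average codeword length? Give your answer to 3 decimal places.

1.784 bits/symbol

Probabilities are the counts divided by 116.
Repeatedly combine the two least-probable nodes; the expected code length is the sum of the merged weights.
merge 7/58 + 5/29 → 17/58
merge 23/116 + 17/58 → 57/116
merge 57/116 + 59/116 → 1
L = 17/58 + 57/116 + 1 = 207/116 ≈ 1.784 bits/symbol.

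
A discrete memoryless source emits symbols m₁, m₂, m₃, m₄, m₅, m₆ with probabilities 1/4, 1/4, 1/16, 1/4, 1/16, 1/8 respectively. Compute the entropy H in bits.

Each probability is a power of 1/2, so log₂(1/p) is an integer.
H = Σ p·log₂(1/p) = 1/4·2 + 1/4·2 + 1/16·4 + 1/4·2 + 1/16·4 + 1/8·3 = 2.375 bits.

2.375 bits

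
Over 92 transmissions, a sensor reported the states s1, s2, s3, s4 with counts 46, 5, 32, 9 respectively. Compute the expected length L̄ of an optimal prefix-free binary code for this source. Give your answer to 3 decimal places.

1.652 bits/symbol

Probabilities are the counts divided by 92.
Repeatedly combine the two least-probable nodes; the expected code length is the sum of the merged weights.
merge 5/92 + 9/92 → 7/46
merge 7/46 + 8/23 → 1/2
merge 1/2 + 1/2 → 1
L = 7/46 + 1/2 + 1 = 38/23 ≈ 1.652 bits/symbol.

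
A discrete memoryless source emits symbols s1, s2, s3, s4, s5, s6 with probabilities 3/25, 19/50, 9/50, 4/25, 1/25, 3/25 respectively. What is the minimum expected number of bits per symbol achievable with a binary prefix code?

Repeatedly combine the two least-probable nodes; the expected code length is the sum of the merged weights.
merge 1/25 + 3/25 → 4/25
merge 3/25 + 4/25 → 7/25
merge 4/25 + 9/50 → 17/50
merge 7/25 + 17/50 → 31/50
merge 19/50 + 31/50 → 1
L = 4/25 + 7/25 + 17/50 + 31/50 + 1 = 12/5 = 2.4 bits/symbol.

2.4 bits/symbol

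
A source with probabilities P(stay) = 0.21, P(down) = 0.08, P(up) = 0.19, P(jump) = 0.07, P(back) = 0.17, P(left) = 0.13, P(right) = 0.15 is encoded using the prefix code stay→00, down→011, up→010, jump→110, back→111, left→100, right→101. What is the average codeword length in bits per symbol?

L̄ = Σ pᵢ·ℓᵢ = 0.21·2 + 0.08·3 + 0.19·3 + 0.07·3 + 0.17·3 + 0.13·3 + 0.15·3 = 2.79 bits/symbol.

2.79 bits/symbol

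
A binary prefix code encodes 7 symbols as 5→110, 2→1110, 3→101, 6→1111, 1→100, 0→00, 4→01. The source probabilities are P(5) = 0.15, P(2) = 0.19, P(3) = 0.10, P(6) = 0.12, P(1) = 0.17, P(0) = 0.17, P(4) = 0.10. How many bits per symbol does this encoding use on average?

3.04 bits/symbol

L̄ = Σ pᵢ·ℓᵢ = 0.15·3 + 0.19·4 + 0.10·3 + 0.12·4 + 0.17·3 + 0.17·2 + 0.10·2 = 3.04 bits/symbol.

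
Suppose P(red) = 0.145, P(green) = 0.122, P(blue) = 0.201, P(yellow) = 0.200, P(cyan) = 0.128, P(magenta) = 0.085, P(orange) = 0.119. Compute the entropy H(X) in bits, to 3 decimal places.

2.751 bits

H = −Σ pᵢ log₂ pᵢ.
−0.145·log₂(0.145) = 0.4040
−0.122·log₂(0.122) = 0.3703
−0.201·log₂(0.201) = 0.4653
−0.200·log₂(0.200) = 0.4644
−0.128·log₂(0.128) = 0.3796
−0.085·log₂(0.085) = 0.3023
−0.119·log₂(0.119) = 0.3654
Sum ≈ 2.7512 → 2.751 bits.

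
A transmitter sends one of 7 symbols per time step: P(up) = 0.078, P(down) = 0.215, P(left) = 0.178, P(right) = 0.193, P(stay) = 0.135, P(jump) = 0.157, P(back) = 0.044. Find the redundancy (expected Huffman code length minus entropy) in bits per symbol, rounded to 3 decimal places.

0.041 bits

Entropy H = −Σ p log₂ p ≈ 2.6728 bits.
Huffman merges: 11/250+39/500→61/500; 61/500+27/200→257/1000; 157/1000+89/500→67/200; 193/1000+43/200→51/125; 257/1000+67/200→74/125; 51/125+74/125→1. L = 1357/500 ≈ 2.7140.
L − H = 2.7140 − 2.6728 = 0.041 bits.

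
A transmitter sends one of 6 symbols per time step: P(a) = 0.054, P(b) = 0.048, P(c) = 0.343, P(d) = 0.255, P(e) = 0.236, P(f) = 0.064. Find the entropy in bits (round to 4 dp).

2.2153 bits

H = −Σ pᵢ log₂ pᵢ.
−0.054·log₂(0.054) = 0.2274
−0.048·log₂(0.048) = 0.2103
−0.343·log₂(0.343) = 0.5295
−0.255·log₂(0.255) = 0.5027
−0.236·log₂(0.236) = 0.4916
−0.064·log₂(0.064) = 0.2538
Sum ≈ 2.2153 → 2.2153 bits.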